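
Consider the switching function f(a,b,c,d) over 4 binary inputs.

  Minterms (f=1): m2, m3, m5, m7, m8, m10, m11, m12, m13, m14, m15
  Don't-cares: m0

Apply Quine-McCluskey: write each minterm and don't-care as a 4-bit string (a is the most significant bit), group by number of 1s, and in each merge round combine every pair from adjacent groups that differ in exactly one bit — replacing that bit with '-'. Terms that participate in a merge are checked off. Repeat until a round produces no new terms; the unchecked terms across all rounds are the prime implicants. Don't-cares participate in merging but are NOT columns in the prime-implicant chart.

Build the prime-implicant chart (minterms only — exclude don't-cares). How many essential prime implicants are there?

Round 0: 0000✓ 0010✓ 0011✓ 0101✓ 0111✓ 1000✓ 1010✓ 1011✓ 1100✓ 1101✓ 1110✓ 1111✓
Round 1: -000✓ -010✓ -011✓ -101✓ -111✓ 0-11✓ 00-0✓ 001-✓ 01-1✓ 1-00✓ 1-10✓ 1-11✓ 10-0✓ 101-✓ 11-0✓ 11-1✓ 110-✓ 111-✓
Round 2: --11 -0-0 -01- -1-1 1--0 1-1- 11--
PIs = {--11, -0-0, -01-, -1-1, 1--0, 1-1-, 11--}
Coverage chart:
  m2: -0-0,-01-
  m3: --11,-01-
  m5: -1-1 ←essential
  m7: --11,-1-1
  m8: -0-0,1--0
  m10: -0-0,-01-,1--0,1-1-
  m11: --11,-01-,1-1-
  m12: 1--0,11--
  m13: -1-1,11--
  m14: 1--0,1-1-,11--
  m15: --11,-1-1,1-1-,11--
Essential: -1-1

1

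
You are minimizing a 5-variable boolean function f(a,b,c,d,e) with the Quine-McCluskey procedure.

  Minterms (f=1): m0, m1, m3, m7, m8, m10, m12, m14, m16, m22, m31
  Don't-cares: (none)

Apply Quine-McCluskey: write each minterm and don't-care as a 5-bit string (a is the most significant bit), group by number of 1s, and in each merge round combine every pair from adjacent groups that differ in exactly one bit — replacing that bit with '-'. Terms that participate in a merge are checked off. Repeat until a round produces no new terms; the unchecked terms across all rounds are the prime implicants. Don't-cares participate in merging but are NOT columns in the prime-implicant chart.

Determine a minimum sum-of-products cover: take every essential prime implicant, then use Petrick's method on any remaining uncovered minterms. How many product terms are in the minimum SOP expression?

Round 0: 00000✓ 00001✓ 00011✓ 00111✓ 01000✓ 01010✓ 01100✓ 01110✓ 10000✓ 10110 11111
Round 1: -0000 0-000 00-11 000-1 0000- 01-00✓ 01-10✓ 010-0✓ 011-0✓
Round 2: 01--0
PIs = {-0000, 0-000, 00-11, 000-1, 0000-, 01--0, 10110, 11111}
Coverage chart:
  m0: -0000,0-000,0000-
  m1: 000-1,0000-
  m3: 00-11,000-1
  m7: 00-11 ←essential
  m8: 0-000,01--0
  m10: 01--0 ←essential
  m12: 01--0 ←essential
  m14: 01--0 ←essential
  m16: -0000 ←essential
  m22: 10110 ←essential
  m31: 11111 ←essential
Essential: -0000, 00-11, 01--0, 10110, 11111
Petrick residual → 000-1
Min cover (6 terms): b'c'd'e' + a'b'de + a'b'c'e + a'be' + ab'cde' + abcde

6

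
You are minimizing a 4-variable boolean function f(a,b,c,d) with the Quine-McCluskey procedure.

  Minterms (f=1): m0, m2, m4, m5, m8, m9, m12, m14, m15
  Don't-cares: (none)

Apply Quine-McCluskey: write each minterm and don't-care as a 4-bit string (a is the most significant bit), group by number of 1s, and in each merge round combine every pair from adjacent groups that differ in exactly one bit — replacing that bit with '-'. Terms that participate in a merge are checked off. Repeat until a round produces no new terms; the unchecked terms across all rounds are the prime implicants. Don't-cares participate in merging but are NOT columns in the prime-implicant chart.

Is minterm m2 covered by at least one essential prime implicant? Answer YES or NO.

[col 0] 0000*, 0010*, 0100*, 0101*, 1000*, 1001*, 1100*, 1110*, 1111*
[col 1] -000*, -100*, 0-00*, 00-0, 010-, 1-00*, 100-, 11-0, 111-
[col 2] --00
Prime implicants: --00, 00-0, 010-, 100-, 11-0, 111-
PI chart (minterm → PIs covering it):
  0 | --00,00-0
  2 | 00-0  (sole → essential)
  4 | --00,010-
  5 | 010-  (sole → essential)
  8 | --00,100-
  9 | 100-  (sole → essential)
  12 | --00,11-0
  14 | 11-0,111-
  15 | 111-  (sole → essential)
Essential prime implicants: 00-0, 010-, 100-, 111-

YES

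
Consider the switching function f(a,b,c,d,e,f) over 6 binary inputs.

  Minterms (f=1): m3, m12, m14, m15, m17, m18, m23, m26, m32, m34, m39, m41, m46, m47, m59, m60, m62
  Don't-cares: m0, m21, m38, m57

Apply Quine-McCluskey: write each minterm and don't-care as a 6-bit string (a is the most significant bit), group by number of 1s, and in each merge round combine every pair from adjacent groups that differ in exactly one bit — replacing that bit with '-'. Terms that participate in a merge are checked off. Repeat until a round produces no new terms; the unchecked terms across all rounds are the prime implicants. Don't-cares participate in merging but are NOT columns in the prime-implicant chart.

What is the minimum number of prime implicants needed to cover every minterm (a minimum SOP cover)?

[col 0] 000000*, 000011, 001100*, 001110*, 001111*, 010001*, 010010*, 010101*, 010111*, 011010*, 100000*, 100010*, 100110*, 100111*, 101001*, 101110*, 101111*, 111001*, 111011*, 111100*, 111110*
[col 1] -00000, -01110*, -01111*, 0011-0, 00111-*, 01-010, 010-01, 0101-1, 1-1001, 1-1110, 10-110*, 10-111*, 100-10, 1000-0, 10011-*, 10111-*, 1110-1, 1111-0
[col 2] -0111-, 10-11-
Prime implicants: -00000, -0111-, 000011, 0011-0, 01-010, 010-01, 0101-1, 1-1001, 1-1110, 10-11-, 100-10, 1000-0, 1110-1, 1111-0
PI chart (minterm → PIs covering it):
  3 | 000011  (sole → essential)
  12 | 0011-0  (sole → essential)
  14 | -0111-,0011-0
  15 | -0111-  (sole → essential)
  17 | 010-01  (sole → essential)
  18 | 01-010  (sole → essential)
  23 | 0101-1  (sole → essential)
  26 | 01-010  (sole → essential)
  32 | -00000,1000-0
  34 | 100-10,1000-0
  39 | 10-11-  (sole → essential)
  41 | 1-1001  (sole → essential)
  46 | -0111-,1-1110,10-11-
  47 | -0111-,10-11-
  59 | 1110-1  (sole → essential)
  60 | 1111-0  (sole → essential)
  62 | 1-1110,1111-0
Essential prime implicants: -0111-, 000011, 0011-0, 01-010, 010-01, 0101-1, 1-1001, 10-11-, 1110-1, 1111-0
Petrick residual → 1000-0
Minimum SOP uses 11 PIs: b'cde + a'b'c'd'ef + a'b'cdf' + a'bd'ef' + a'bc'e'f + a'bc'df + acd'e'f + ab'de + ab'c'd'f' + abcd'f + abcdf'

11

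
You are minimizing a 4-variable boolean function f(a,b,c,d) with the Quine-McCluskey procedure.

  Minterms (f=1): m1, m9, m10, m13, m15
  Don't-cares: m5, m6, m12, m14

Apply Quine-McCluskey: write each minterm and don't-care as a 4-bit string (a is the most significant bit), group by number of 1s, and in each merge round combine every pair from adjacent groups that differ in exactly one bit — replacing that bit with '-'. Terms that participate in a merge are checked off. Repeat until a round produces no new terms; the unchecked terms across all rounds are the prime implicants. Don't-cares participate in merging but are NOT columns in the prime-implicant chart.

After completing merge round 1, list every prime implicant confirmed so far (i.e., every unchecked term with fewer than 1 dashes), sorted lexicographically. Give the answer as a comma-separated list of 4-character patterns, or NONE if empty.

NONE

Round 0: 0001✓ 0101✓ 0110✓ 1001✓ 1010✓ 1100✓ 1101✓ 1110✓ 1111✓
Round 1: -001✓ -101✓ -110 0-01✓ 1-01✓ 1-10 11-0✓ 11-1✓ 110-✓ 111-✓
Round 2: --01 11--
PIs = {--01, -110, 1-10, 11--}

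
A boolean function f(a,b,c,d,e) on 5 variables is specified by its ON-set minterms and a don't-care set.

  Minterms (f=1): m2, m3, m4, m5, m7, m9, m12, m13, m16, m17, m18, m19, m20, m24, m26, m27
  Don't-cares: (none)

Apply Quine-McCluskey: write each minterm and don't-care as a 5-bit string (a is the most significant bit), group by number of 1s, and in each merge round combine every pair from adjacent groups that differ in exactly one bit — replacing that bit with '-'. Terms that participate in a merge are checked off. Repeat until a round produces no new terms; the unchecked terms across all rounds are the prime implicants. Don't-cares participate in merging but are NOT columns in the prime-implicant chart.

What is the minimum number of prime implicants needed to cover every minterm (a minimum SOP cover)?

[col 0] 00010*, 00011*, 00100*, 00101*, 00111*, 01001*, 01100*, 01101*, 10000*, 10001*, 10010*, 10011*, 10100*, 11000*, 11010*, 11011*
[col 1] -0010*, -0011*, -0100, 0-100*, 0-101*, 00-11, 0001-*, 001-1, 0010-*, 01-01, 0110-*, 1-000*, 1-010*, 1-011*, 10-00, 100-0*, 100-1*, 1000-*, 1001-*, 110-0*, 1101-*
[col 2] -001-, 0-10-, 1-0-0, 1-01-, 100--
Prime implicants: -001-, -0100, 0-10-, 00-11, 001-1, 01-01, 1-0-0, 1-01-, 10-00, 100--
PI chart (minterm → PIs covering it):
  2 | -001-  (sole → essential)
  3 | -001-,00-11
  4 | -0100,0-10-
  5 | 0-10-,001-1
  7 | 00-11,001-1
  9 | 01-01  (sole → essential)
  12 | 0-10-  (sole → essential)
  13 | 0-10-,01-01
  16 | 1-0-0,10-00,100--
  17 | 100--  (sole → essential)
  18 | -001-,1-0-0,1-01-,100--
  19 | -001-,1-01-,100--
  20 | -0100,10-00
  24 | 1-0-0  (sole → essential)
  26 | 1-0-0,1-01-
  27 | 1-01-  (sole → essential)
Essential prime implicants: -001-, 0-10-, 01-01, 1-0-0, 1-01-, 100--
Petrick residual → -0100, 00-11
Minimum SOP uses 8 PIs: b'c'd + b'cd'e' + a'cd' + a'b'de + a'bd'e + ac'e' + ac'd + ab'c'

8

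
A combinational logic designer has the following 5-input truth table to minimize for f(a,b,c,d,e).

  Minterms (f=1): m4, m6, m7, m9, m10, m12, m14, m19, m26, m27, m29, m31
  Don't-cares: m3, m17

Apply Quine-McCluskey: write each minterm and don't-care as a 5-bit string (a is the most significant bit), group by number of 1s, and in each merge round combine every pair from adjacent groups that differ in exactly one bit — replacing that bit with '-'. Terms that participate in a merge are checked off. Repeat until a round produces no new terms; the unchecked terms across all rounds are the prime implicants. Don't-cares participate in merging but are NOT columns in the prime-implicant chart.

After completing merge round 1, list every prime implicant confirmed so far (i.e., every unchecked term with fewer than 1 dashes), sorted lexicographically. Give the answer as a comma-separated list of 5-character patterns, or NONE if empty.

[col 0] 00011*, 00100*, 00110*, 00111*, 01001, 01010*, 01100*, 01110*, 10001*, 10011*, 11010*, 11011*, 11101*, 11111*
[col 1] -0011, -1010, 0-100*, 0-110*, 00-11, 001-0*, 0011-, 01-10, 011-0*, 1-011, 100-1, 11-11, 1101-, 111-1
[col 2] 0-1-0
Prime implicants: -0011, -1010, 0-1-0, 00-11, 0011-, 01-10, 01001, 1-011, 100-1, 11-11, 1101-, 111-1

01001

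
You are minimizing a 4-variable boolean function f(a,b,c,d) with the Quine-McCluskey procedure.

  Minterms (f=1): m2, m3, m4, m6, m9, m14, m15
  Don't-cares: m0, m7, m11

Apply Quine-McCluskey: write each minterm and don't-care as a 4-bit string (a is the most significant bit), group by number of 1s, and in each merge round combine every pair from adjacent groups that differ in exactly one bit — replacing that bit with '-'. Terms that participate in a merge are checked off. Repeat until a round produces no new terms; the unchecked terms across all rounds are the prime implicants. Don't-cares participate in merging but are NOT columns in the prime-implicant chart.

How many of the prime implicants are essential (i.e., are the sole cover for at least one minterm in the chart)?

Round 0: 0000✓ 0010✓ 0011✓ 0100✓ 0110✓ 0111✓ 1001✓ 1011✓ 1110✓ 1111✓
Round 1: -011✓ -110✓ -111✓ 0-00✓ 0-10✓ 0-11✓ 00-0✓ 001-✓ 01-0✓ 011-✓ 1-11✓ 10-1 111-✓
Round 2: --11 -11- 0--0 0-1-
PIs = {--11, -11-, 0--0, 0-1-, 10-1}
Coverage chart:
  m2: 0--0,0-1-
  m3: --11,0-1-
  m4: 0--0 ←essential
  m6: -11-,0--0,0-1-
  m9: 10-1 ←essential
  m14: -11- ←essential
  m15: --11,-11-
Essential: -11-, 0--0, 10-1

3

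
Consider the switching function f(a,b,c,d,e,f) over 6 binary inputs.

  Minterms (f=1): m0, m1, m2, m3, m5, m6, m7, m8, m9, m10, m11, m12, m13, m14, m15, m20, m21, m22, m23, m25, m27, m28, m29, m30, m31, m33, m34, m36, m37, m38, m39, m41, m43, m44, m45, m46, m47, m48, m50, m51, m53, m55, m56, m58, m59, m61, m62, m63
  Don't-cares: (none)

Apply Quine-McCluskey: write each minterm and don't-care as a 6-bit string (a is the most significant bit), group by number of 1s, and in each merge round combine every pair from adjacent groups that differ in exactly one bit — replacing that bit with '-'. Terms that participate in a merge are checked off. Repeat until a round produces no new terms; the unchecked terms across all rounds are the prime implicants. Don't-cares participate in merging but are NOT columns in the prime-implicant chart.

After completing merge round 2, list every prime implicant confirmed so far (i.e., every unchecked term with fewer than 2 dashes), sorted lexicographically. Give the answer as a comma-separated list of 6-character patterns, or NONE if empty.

size-2^0 implicants → 000000(✓)  000001(✓)  000010(✓)  000011(✓)  000101(✓)  000110(✓)  000111(✓)  001000(✓)  001001(✓)  001010(✓)  001011(✓)  001100(✓)  001101(✓)  001110(✓)  001111(✓)  010100(✓)  010101(✓)  010110(✓)  010111(✓)  011001(✓)  011011(✓)  011100(✓)  011101(✓)  011110(✓)  011111(✓)  100001(✓)  100010(✓)  100100(✓)  100101(✓)  100110(✓)  100111(✓)  101001(✓)  101011(✓)  101100(✓)  101101(✓)  101110(✓)  101111(✓)  110000(✓)  110010(✓)  110011(✓)  110101(✓)  110111(✓)  111000(✓)  111010(✓)  111011(✓)  111101(✓)  111110(✓)  111111(✓)
size-2^1 implicants → -00001(✓)  -00010(✓)  -00101(✓)  -00110(✓)  -00111(✓)  -01001(✓)  -01011(✓)  -01100(✓)  -01101(✓)  -01110(✓)  -01111(✓)  -10101(✓)  -10111(✓)  -11011(✓)  -11101(✓)  -11110(✓)  -11111(✓)  0-0101(✓)  0-0110(✓)  0-0111(✓)  0-1001(✓)  0-1011(✓)  0-1100(✓)  0-1101(✓)  0-1110(✓)  0-1111(✓)  00-000(✓)  00-001(✓)  00-010(✓)  00-011(✓)  00-101(✓)  00-110(✓)  00-111(✓)  000-01(✓)  000-10(✓)  000-11(✓)  0000-0(✓)  0000-1(✓)  00000-(✓)  00001-(✓)  0001-1(✓)  00011-(✓)  001-00(✓)  001-01(✓)  001-10(✓)  001-11(✓)  0010-0(✓)  0010-1(✓)  00100-(✓)  00101-(✓)  0011-0(✓)  0011-1(✓)  00110-(✓)  00111-(✓)  01-100(✓)  01-101(✓)  01-110(✓)  01-111(✓)  0101-0(✓)  0101-1(✓)  01010-(✓)  01011-(✓)  011-01(✓)  011-11(✓)  0110-1(✓)  0111-0(✓)  0111-1(✓)  01110-(✓)  01111-(✓)  1-0010  1-0101(✓)  1-0111(✓)  1-1011(✓)  1-1101(✓)  1-1110(✓)  1-1111(✓)  10-001(✓)  10-100(✓)  10-101(✓)  10-110(✓)  10-111(✓)  100-01(✓)  100-10(✓)  1001-0(✓)  1001-1(✓)  10010-(✓)  10011-(✓)  101-01(✓)  101-11(✓)  1010-1(✓)  1011-0(✓)  1011-1(✓)  10110-(✓)  10111-(✓)  11-000(✓)  11-010(✓)  11-011(✓)  11-101(✓)  11-111(✓)  110-11(✓)  1100-0(✓)  11001-(✓)  1101-1(✓)  111-10(✓)  111-11(✓)  1110-0(✓)  11101-(✓)  1111-1(✓)  11111-(✓)
size-2^2 implicants → --0101(✓)  --0111(✓)  --1011(✓)  --1101(✓)  --1110(✓)  --1111(✓)  -0-001(✓)  -0-101(✓)  -0-110(✓)  -0-111(✓)  -00-01(✓)  -00-10  -001-1(✓)  -0011-(✓)  -01-01(✓)  -01-11(✓)  -010-1(✓)  -011-0(✓)  -011-1(✓)  -0110-(✓)  -0111-(✓)  -1-101(✓)  -1-111(✓)  -101-1(✓)  -11-11(✓)  -111-1(✓)  -1111-(✓)  0--101(✓)  0--110(✓)  0--111(✓)  0-01-1(✓)  0-011-(✓)  0-1-01(✓)  0-1-11(✓)  0-10-1(✓)  0-11-0(✓)  0-11-1(✓)  0-110-(✓)  0-111-(✓)  00--01(✓)  00--10(✓)  00--11(✓)  00-0-0(✓)  00-0-1(✓)  00-00-(✓)  00-01-(✓)  00-1-1(✓)  00-11-(✓)  000--1(✓)  000-1-(✓)  0000--(✓)  001--0(✓)  001--1(✓)  001-0-(✓)  001-1-(✓)  0010--(✓)  0011--(✓)  01-1-0(✓)  01-1-1(✓)  01-10-(✓)  01-11-(✓)  0101--(✓)  011--1(✓)  0111--(✓)  1--101(✓)  1--111(✓)  1-01-1(✓)  1-1-11(✓)  1-11-1(✓)  1-111-(✓)  10--01(✓)  10-1-0(✓)  10-1-1(✓)  10-10-(✓)  10-11-(✓)  1001--(✓)  101--1(✓)  1011--(✓)  11--11  11-0-0  11-01-  11-1-1(✓)  111-1-
size-2^3 implicants → ---101(✓)  ---111(✓)  --01-1(✓)  --1-11  --11-1(✓)  --111-  -0--01  -0-1-1(✓)  -0-11-  -01--1  -011--  -1-1-1(✓)  0--1-1(✓)  0--11-  0-1--1  0-11--  00---1  00--1-  00-0--  001---  01-1--  1--1-1(✓)  10-1--
size-2^4 implicants → ---1-1
Unchecked terms (primes): ---1-1, --1-11, --111-, -0--01, -0-11-, -00-10, -01--1, -011--, 0--11-, 0-1--1, 0-11--, 00---1, 00--1-, 00-0--, 001---, 01-1--, 1-0010, 10-1--, 11--11, 11-0-0, 11-01-, 111-1-

1-0010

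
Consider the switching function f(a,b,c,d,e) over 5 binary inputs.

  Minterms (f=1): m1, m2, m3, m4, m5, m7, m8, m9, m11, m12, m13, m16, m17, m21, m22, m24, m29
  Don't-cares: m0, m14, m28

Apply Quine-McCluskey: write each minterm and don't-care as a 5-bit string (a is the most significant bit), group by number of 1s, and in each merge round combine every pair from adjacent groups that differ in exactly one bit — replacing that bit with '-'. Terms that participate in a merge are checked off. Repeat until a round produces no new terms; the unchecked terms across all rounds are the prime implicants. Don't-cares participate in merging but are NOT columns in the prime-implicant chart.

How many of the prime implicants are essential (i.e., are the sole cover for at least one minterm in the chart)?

5

[col 0] 00000*, 00001*, 00010*, 00011*, 00100*, 00101*, 00111*, 01000*, 01001*, 01011*, 01100*, 01101*, 01110*, 10000*, 10001*, 10101*, 10110, 11000*, 11100*, 11101*
[col 1] -0000*, -0001*, -0101*, -1000*, -1100*, -1101*, 0-000*, 0-001*, 0-011*, 0-100*, 0-101*, 00-00*, 00-01*, 00-11*, 000-0*, 000-1*, 0000-*, 0001-*, 001-1*, 0010-*, 01-00*, 01-01*, 010-1*, 0100-*, 011-0, 0110-*, 1-000*, 1-101*, 10-01*, 1000-*, 11-00*, 1110-*
[col 2] --000, --101, -0-01, -000-, -1-00, -110-, 0--00*, 0--01*, 0-0-1, 0-00-*, 0-10-*, 00--1, 00-0-*, 000--, 01-0-*
[col 3] 0--0-
Prime implicants: --000, --101, -0-01, -000-, -1-00, -110-, 0--0-, 0-0-1, 00--1, 000--, 011-0, 10110
PI chart (minterm → PIs covering it):
  1 | -0-01,-000-,0--0-,0-0-1,00--1,000--
  2 | 000--  (sole → essential)
  3 | 0-0-1,00--1,000--
  4 | 0--0-  (sole → essential)
  5 | --101,-0-01,0--0-,00--1
  7 | 00--1  (sole → essential)
  8 | --000,-1-00,0--0-
  9 | 0--0-,0-0-1
  11 | 0-0-1  (sole → essential)
  12 | -1-00,-110-,0--0-,011-0
  13 | --101,-110-,0--0-
  16 | --000,-000-
  17 | -0-01,-000-
  21 | --101,-0-01
  22 | 10110  (sole → essential)
  24 | --000,-1-00
  29 | --101,-110-
Essential prime implicants: 0--0-, 0-0-1, 00--1, 000--, 10110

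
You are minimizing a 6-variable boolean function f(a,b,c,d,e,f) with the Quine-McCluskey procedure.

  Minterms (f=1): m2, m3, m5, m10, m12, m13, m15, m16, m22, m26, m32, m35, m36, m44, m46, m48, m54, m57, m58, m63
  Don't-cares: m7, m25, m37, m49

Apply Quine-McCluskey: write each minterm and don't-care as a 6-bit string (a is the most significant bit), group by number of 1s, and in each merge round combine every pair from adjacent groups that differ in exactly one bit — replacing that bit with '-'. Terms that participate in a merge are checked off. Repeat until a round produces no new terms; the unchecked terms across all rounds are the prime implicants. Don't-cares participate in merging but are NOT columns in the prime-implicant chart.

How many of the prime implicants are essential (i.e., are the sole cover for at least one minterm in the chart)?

7

[col 0] 000010*, 000011*, 000101*, 000111*, 001010*, 001100*, 001101*, 001111*, 010000*, 010110*, 011001*, 011010*, 100000*, 100011*, 100100*, 100101*, 101100*, 101110*, 110000*, 110001*, 110110*, 111001*, 111010*, 111111
[col 1] -00011, -00101, -01100, -10000, -10110, -11001, -11010, 0-1010, 00-010, 00-101*, 00-111*, 000-11, 00001-, 0001-1*, 0011-1*, 00110-, 1-0000, 10-100, 100-00, 10010-, 1011-0, 11-001, 11000-
[col 2] 00-1-1
Prime implicants: -00011, -00101, -01100, -10000, -10110, -11001, -11010, 0-1010, 00-010, 00-1-1, 000-11, 00001-, 00110-, 1-0000, 10-100, 100-00, 10010-, 1011-0, 11-001, 11000-, 111111
PI chart (minterm → PIs covering it):
  2 | 00-010,00001-
  3 | -00011,000-11,00001-
  5 | -00101,00-1-1
  10 | 0-1010,00-010
  12 | -01100,00110-
  13 | 00-1-1,00110-
  15 | 00-1-1  (sole → essential)
  16 | -10000  (sole → essential)
  22 | -10110  (sole → essential)
  26 | -11010,0-1010
  32 | 1-0000,100-00
  35 | -00011  (sole → essential)
  36 | 10-100,100-00,10010-
  44 | -01100,10-100,1011-0
  46 | 1011-0  (sole → essential)
  48 | -10000,1-0000,11000-
  54 | -10110  (sole → essential)
  57 | -11001,11-001
  58 | -11010  (sole → essential)
  63 | 111111  (sole → essential)
Essential prime implicants: -00011, -10000, -10110, -11010, 00-1-1, 1011-0, 111111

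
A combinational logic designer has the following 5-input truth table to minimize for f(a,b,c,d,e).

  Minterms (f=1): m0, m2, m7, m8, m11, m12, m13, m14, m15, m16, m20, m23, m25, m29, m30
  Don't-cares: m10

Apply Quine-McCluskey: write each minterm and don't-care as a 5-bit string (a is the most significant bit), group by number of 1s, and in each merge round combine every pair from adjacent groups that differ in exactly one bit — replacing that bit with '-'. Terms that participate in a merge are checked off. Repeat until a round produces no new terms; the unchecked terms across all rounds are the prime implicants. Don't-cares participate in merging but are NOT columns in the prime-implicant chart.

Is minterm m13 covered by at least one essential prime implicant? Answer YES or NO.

NO

size-2^0 implicants → 00000(✓)  00010(✓)  00111(✓)  01000(✓)  01010(✓)  01011(✓)  01100(✓)  01101(✓)  01110(✓)  01111(✓)  10000(✓)  10100(✓)  10111(✓)  11001(✓)  11101(✓)  11110(✓)
size-2^1 implicants → -0000  -0111  -1101  -1110  0-000(✓)  0-010(✓)  0-111  000-0(✓)  01-00(✓)  01-10(✓)  01-11(✓)  010-0(✓)  0101-(✓)  011-0(✓)  011-1(✓)  0110-(✓)  0111-(✓)  10-00  11-01
size-2^2 implicants → 0-0-0  01--0  01-1-  011--
Unchecked terms (primes): -0000, -0111, -1101, -1110, 0-0-0, 0-111, 01--0, 01-1-, 011--, 10-00, 11-01
Minterm coverage:
  m0 ⊆ -0000,0-0-0
  m2 ⊆ 0-0-0 [E]
  m7 ⊆ -0111,0-111
  m8 ⊆ 0-0-0,01--0
  m11 ⊆ 01-1- [E]
  m12 ⊆ 01--0,011--
  m13 ⊆ -1101,011--
  m14 ⊆ -1110,01--0,01-1-,011--
  m15 ⊆ 0-111,01-1-,011--
  m16 ⊆ -0000,10-00
  m20 ⊆ 10-00 [E]
  m23 ⊆ -0111 [E]
  m25 ⊆ 11-01 [E]
  m29 ⊆ -1101,11-01
  m30 ⊆ -1110 [E]
E = {-0111, -1110, 0-0-0, 01-1-, 10-00, 11-01}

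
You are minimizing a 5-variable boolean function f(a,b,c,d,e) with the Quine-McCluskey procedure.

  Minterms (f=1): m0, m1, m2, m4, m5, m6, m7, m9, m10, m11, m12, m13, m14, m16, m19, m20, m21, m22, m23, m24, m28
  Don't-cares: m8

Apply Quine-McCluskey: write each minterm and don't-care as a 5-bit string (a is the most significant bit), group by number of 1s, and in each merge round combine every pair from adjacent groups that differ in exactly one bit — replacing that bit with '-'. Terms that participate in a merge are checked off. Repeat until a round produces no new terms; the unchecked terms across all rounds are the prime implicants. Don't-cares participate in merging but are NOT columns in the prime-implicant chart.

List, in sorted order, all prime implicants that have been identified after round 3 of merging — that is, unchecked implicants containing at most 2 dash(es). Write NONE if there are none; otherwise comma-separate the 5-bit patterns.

[col 0] 00000*, 00001*, 00010*, 00100*, 00101*, 00110*, 00111*, 01000*, 01001*, 01010*, 01011*, 01100*, 01101*, 01110*, 10000*, 10011*, 10100*, 10101*, 10110*, 10111*, 11000*, 11100*
[col 1] -0000*, -0100*, -0101*, -0110*, -0111*, -1000*, -1100*, 0-000*, 0-001*, 0-010*, 0-100*, 0-101*, 0-110*, 00-00*, 00-01*, 00-10*, 000-0*, 0000-*, 001-0*, 001-1*, 0010-*, 0011-*, 01-00*, 01-01*, 01-10*, 010-0*, 010-1*, 0100-*, 0101-*, 011-0*, 0110-*, 1-000*, 1-100*, 10-00*, 10-11, 101-0*, 101-1*, 1010-*, 1011-*, 11-00*
[col 2] --000*, --100*, -0-00*, -01-0*, -01-1*, -010-*, -011-*, -1-00*, 0--00*, 0--01*, 0--10*, 0-0-0*, 0-00-*, 0-1-0*, 0-10-*, 00--0*, 00-0-*, 001--*, 01--0*, 01-0-*, 010--, 1--00*, 101--*
[col 3] ---00, -01--, 0---0, 0--0-
Prime implicants: ---00, -01--, 0---0, 0--0-, 010--, 10-11

010--, 10-11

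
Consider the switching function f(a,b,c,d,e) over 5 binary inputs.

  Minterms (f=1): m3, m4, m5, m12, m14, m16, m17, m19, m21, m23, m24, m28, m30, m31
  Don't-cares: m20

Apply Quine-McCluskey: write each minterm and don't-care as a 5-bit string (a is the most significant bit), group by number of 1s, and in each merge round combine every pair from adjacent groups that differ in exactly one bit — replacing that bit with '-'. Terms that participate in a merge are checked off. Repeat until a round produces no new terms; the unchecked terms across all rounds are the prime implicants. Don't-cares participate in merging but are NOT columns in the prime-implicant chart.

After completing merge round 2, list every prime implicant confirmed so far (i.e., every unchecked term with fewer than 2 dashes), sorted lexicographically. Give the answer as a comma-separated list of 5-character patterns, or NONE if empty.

Round 0: 00011✓ 00100✓ 00101✓ 01100✓ 01110✓ 10000✓ 10001✓ 10011✓ 10100✓ 10101✓ 10111✓ 11000✓ 11100✓ 11110✓ 11111✓
Round 1: -0011 -0100✓ -0101✓ -1100✓ -1110✓ 0-100✓ 0010-✓ 011-0✓ 1-000✓ 1-100✓ 1-111 10-00✓ 10-01✓ 10-11✓ 100-1✓ 1000-✓ 101-1✓ 1010-✓ 11-00✓ 111-0✓ 1111-
Round 2: --100 -010- -11-0 1--00 10--1 10-0-
PIs = {--100, -0011, -010-, -11-0, 1--00, 1-111, 10--1, 10-0-, 1111-}

-0011, 1-111, 1111-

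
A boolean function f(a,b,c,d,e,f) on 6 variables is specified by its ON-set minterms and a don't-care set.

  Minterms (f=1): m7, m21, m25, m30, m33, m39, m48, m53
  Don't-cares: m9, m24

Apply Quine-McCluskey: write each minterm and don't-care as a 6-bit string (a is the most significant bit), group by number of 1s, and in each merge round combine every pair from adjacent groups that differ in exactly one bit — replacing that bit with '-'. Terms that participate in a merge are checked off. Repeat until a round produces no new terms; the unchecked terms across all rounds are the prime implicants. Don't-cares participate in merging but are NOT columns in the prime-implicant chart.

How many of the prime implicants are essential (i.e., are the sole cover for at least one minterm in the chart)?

5

Round 0: 000111✓ 001001✓ 010101✓ 011000✓ 011001✓ 011110 100001 100111✓ 110000 110101✓
Round 1: -00111 -10101 0-1001 01100-
PIs = {-00111, -10101, 0-1001, 01100-, 011110, 100001, 110000}
Coverage chart:
  m7: -00111 ←essential
  m21: -10101 ←essential
  m25: 0-1001,01100-
  m30: 011110 ←essential
  m33: 100001 ←essential
  m39: -00111 ←essential
  m48: 110000 ←essential
  m53: -10101 ←essential
Essential: -00111, -10101, 011110, 100001, 110000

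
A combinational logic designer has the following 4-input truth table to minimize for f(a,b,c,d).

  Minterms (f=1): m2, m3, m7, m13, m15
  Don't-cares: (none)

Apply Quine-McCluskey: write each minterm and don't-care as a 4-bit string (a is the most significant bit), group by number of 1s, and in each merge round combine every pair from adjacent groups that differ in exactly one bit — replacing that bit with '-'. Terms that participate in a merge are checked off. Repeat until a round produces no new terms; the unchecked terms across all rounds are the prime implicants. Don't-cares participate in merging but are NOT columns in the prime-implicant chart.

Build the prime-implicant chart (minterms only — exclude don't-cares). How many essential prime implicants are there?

[col 0] 0010*, 0011*, 0111*, 1101*, 1111*
[col 1] -111, 0-11, 001-, 11-1
Prime implicants: -111, 0-11, 001-, 11-1
PI chart (minterm → PIs covering it):
  2 | 001-  (sole → essential)
  3 | 0-11,001-
  7 | -111,0-11
  13 | 11-1  (sole → essential)
  15 | -111,11-1
Essential prime implicants: 001-, 11-1

2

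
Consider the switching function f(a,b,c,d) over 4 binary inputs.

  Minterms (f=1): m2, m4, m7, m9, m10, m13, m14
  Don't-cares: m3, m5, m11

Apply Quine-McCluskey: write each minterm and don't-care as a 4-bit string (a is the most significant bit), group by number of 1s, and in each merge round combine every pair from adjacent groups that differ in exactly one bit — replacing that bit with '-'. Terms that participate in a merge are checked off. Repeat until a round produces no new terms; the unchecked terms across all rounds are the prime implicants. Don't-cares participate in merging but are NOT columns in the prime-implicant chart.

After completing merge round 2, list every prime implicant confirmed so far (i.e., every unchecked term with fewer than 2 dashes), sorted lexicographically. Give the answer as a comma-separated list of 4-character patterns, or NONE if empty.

-101, 0-11, 01-1, 010-, 1-01, 1-10, 10-1

[col 0] 0010*, 0011*, 0100*, 0101*, 0111*, 1001*, 1010*, 1011*, 1101*, 1110*
[col 1] -010*, -011*, -101, 0-11, 001-*, 01-1, 010-, 1-01, 1-10, 10-1, 101-*
[col 2] -01-
Prime implicants: -01-, -101, 0-11, 01-1, 010-, 1-01, 1-10, 10-1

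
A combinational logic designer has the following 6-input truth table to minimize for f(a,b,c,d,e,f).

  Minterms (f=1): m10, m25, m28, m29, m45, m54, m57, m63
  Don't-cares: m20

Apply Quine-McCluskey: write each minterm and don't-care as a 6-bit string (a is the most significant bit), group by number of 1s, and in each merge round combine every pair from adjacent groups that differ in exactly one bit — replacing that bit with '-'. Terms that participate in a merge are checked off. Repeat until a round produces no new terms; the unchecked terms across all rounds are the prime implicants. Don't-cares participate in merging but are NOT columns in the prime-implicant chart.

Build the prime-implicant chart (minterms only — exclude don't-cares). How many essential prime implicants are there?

5

Round 0: 001010 010100✓ 011001✓ 011100✓ 011101✓ 101101 110110 111001✓ 111111
Round 1: -11001 01-100 011-01 01110-
PIs = {-11001, 001010, 01-100, 011-01, 01110-, 101101, 110110, 111111}
Coverage chart:
  m10: 001010 ←essential
  m25: -11001,011-01
  m28: 01-100,01110-
  m29: 011-01,01110-
  m45: 101101 ←essential
  m54: 110110 ←essential
  m57: -11001 ←essential
  m63: 111111 ←essential
Essential: -11001, 001010, 101101, 110110, 111111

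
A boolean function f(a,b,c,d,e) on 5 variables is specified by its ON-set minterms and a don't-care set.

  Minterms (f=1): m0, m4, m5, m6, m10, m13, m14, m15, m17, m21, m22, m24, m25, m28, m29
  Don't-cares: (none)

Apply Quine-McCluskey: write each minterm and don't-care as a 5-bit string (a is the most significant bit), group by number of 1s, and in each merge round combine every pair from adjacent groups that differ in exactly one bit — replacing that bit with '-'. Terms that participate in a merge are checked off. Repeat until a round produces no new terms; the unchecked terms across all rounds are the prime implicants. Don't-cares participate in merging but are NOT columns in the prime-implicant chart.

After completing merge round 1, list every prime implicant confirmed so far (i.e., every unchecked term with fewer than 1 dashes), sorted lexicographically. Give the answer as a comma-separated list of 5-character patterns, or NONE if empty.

NONE

[col 0] 00000*, 00100*, 00101*, 00110*, 01010*, 01101*, 01110*, 01111*, 10001*, 10101*, 10110*, 11000*, 11001*, 11100*, 11101*
[col 1] -0101*, -0110, -1101*, 0-101*, 0-110, 00-00, 001-0, 0010-, 01-10, 011-1, 0111-, 1-001*, 1-101*, 10-01*, 11-00*, 11-01*, 1100-*, 1110-*
[col 2] --101, 1--01, 11-0-
Prime implicants: --101, -0110, 0-110, 00-00, 001-0, 0010-, 01-10, 011-1, 0111-, 1--01, 11-0-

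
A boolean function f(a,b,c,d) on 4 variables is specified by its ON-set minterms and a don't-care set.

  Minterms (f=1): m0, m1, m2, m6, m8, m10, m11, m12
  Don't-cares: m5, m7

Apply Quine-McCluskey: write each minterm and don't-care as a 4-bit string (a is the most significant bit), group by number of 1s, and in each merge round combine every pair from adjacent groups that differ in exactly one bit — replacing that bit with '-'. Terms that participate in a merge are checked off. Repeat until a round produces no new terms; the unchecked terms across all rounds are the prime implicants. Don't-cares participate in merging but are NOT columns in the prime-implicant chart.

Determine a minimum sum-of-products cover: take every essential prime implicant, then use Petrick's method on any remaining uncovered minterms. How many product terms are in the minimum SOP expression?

4

size-2^0 implicants → 0000(✓)  0001(✓)  0010(✓)  0101(✓)  0110(✓)  0111(✓)  1000(✓)  1010(✓)  1011(✓)  1100(✓)
size-2^1 implicants → -000(✓)  -010(✓)  0-01  0-10  00-0(✓)  000-  01-1  011-  1-00  10-0(✓)  101-
size-2^2 implicants → -0-0
Unchecked terms (primes): -0-0, 0-01, 0-10, 000-, 01-1, 011-, 1-00, 101-
Minterm coverage:
  m0 ⊆ -0-0,000-
  m1 ⊆ 0-01,000-
  m2 ⊆ -0-0,0-10
  m6 ⊆ 0-10,011-
  m8 ⊆ -0-0,1-00
  m10 ⊆ -0-0,101-
  m11 ⊆ 101- [E]
  m12 ⊆ 1-00 [E]
E = {1-00, 101-}
Petrick residual → 0-10, 000-
Cover = a'cd' + a'b'c' + ac'd' + ab'c  |cover|=4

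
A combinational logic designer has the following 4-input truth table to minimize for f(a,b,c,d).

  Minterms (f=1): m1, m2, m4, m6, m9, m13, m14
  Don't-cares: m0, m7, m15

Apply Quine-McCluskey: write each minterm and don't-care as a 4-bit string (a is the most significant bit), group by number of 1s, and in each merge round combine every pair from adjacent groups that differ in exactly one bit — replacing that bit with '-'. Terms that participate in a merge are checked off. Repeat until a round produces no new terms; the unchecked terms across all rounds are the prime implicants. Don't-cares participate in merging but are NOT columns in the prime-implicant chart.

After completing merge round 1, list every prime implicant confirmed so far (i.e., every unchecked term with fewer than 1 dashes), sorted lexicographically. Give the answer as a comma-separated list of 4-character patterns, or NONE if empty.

Round 0: 0000✓ 0001✓ 0010✓ 0100✓ 0110✓ 0111✓ 1001✓ 1101✓ 1110✓ 1111✓
Round 1: -001 -110✓ -111✓ 0-00✓ 0-10✓ 00-0✓ 000- 01-0✓ 011-✓ 1-01 11-1 111-✓
Round 2: -11- 0--0
PIs = {-001, -11-, 0--0, 000-, 1-01, 11-1}

NONE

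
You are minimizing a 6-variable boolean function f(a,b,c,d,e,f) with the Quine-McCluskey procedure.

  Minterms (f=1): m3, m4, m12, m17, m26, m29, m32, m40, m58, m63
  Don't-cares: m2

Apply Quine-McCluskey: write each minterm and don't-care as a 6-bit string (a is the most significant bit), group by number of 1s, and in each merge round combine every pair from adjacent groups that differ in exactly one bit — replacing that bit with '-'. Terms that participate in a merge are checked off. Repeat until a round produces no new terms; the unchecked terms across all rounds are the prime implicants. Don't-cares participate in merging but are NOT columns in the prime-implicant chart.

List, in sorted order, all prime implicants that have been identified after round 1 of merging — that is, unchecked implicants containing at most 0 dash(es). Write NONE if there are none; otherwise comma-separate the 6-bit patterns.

Round 0: 000010✓ 000011✓ 000100✓ 001100✓ 010001 011010✓ 011101 100000✓ 101000✓ 111010✓ 111111
Round 1: -11010 00-100 00001- 10-000
PIs = {-11010, 00-100, 00001-, 010001, 011101, 10-000, 111111}

010001, 011101, 111111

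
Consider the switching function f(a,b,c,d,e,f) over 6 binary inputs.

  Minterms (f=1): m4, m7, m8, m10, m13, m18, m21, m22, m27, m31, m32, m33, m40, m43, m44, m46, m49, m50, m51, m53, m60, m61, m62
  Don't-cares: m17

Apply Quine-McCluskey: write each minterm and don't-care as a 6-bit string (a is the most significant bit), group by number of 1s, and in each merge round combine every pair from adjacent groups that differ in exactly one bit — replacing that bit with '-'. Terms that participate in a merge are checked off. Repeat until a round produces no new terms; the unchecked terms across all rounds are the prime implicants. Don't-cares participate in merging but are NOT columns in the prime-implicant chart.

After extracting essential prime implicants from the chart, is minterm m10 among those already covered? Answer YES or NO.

size-2^0 implicants → 000100  000111  001000(✓)  001010(✓)  001101  010001(✓)  010010(✓)  010101(✓)  010110(✓)  011011(✓)  011111(✓)  100000(✓)  100001(✓)  101000(✓)  101011  101100(✓)  101110(✓)  110001(✓)  110010(✓)  110011(✓)  110101(✓)  111100(✓)  111101(✓)  111110(✓)
size-2^1 implicants → -01000  -10001(✓)  -10010  -10101(✓)  0010-0  010-01(✓)  010-10  011-11  1-0001  1-1100(✓)  1-1110(✓)  10-000  10000-  101-00  1011-0(✓)  11-101  110-01(✓)  1100-1  11001-  1111-0(✓)  11110-
size-2^2 implicants → -10-01  1-11-0
Unchecked terms (primes): -01000, -10-01, -10010, 000100, 000111, 0010-0, 001101, 010-10, 011-11, 1-0001, 1-11-0, 10-000, 10000-, 101-00, 101011, 11-101, 1100-1, 11001-, 11110-
Minterm coverage:
  m4 ⊆ 000100 [E]
  m7 ⊆ 000111 [E]
  m8 ⊆ -01000,0010-0
  m10 ⊆ 0010-0 [E]
  m13 ⊆ 001101 [E]
  m18 ⊆ -10010,010-10
  m21 ⊆ -10-01 [E]
  m22 ⊆ 010-10 [E]
  m27 ⊆ 011-11 [E]
  m31 ⊆ 011-11 [E]
  m32 ⊆ 10-000,10000-
  m33 ⊆ 1-0001,10000-
  m40 ⊆ -01000,10-000,101-00
  m43 ⊆ 101011 [E]
  m44 ⊆ 1-11-0,101-00
  m46 ⊆ 1-11-0 [E]
  m49 ⊆ -10-01,1-0001,1100-1
  m50 ⊆ -10010,11001-
  m51 ⊆ 1100-1,11001-
  m53 ⊆ -10-01,11-101
  m60 ⊆ 1-11-0,11110-
  m61 ⊆ 11-101,11110-
  m62 ⊆ 1-11-0 [E]
E = {-10-01, 000100, 000111, 0010-0, 001101, 010-10, 011-11, 1-11-0, 101011}

YES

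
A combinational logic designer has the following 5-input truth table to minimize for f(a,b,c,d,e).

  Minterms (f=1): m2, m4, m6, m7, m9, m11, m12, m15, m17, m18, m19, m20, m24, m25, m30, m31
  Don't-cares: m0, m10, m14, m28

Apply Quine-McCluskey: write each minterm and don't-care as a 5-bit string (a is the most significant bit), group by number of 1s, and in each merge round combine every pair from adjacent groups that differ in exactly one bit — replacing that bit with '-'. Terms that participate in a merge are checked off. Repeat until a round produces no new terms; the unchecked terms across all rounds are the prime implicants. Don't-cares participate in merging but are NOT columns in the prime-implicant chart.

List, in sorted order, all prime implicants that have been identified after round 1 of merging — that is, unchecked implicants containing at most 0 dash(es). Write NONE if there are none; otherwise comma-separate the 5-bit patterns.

NONE

[col 0] 00000*, 00010*, 00100*, 00110*, 00111*, 01001*, 01010*, 01011*, 01100*, 01110*, 01111*, 10001*, 10010*, 10011*, 10100*, 11000*, 11001*, 11100*, 11110*, 11111*
[col 1] -0010, -0100*, -1001, -1100*, -1110*, -1111*, 0-010*, 0-100*, 0-110*, 0-111*, 00-00*, 00-10*, 000-0*, 001-0*, 0011-*, 01-10*, 01-11*, 010-1, 0101-*, 011-0*, 0111-*, 1-001, 1-100*, 100-1, 1001-, 11-00, 1100-, 111-0*, 1111-*
[col 2] --100, -11-0, -111-, 0--10, 0-1-0, 0-11-, 00--0, 01-1-
Prime implicants: --100, -0010, -1001, -11-0, -111-, 0--10, 0-1-0, 0-11-, 00--0, 01-1-, 010-1, 1-001, 100-1, 1001-, 11-00, 1100-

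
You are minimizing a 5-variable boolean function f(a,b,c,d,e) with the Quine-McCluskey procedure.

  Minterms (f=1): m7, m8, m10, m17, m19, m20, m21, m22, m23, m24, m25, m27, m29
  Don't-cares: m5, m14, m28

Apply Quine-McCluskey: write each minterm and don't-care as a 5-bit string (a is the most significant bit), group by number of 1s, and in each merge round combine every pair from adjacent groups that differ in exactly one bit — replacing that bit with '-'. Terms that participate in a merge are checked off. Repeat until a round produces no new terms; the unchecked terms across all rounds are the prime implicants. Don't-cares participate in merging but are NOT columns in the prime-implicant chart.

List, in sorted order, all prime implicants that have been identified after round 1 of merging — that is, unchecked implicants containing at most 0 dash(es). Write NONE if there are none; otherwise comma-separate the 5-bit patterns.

[col 0] 00101*, 00111*, 01000*, 01010*, 01110*, 10001*, 10011*, 10100*, 10101*, 10110*, 10111*, 11000*, 11001*, 11011*, 11100*, 11101*
[col 1] -0101*, -0111*, -1000, 001-1*, 01-10, 010-0, 1-001*, 1-011*, 1-100*, 1-101*, 10-01*, 10-11*, 100-1*, 101-0*, 101-1*, 1010-*, 1011-*, 11-00*, 11-01*, 110-1*, 1100-*, 1110-*
[col 2] -01-1, 1--01, 1-0-1, 1-10-, 10--1, 101--, 11-0-
Prime implicants: -01-1, -1000, 01-10, 010-0, 1--01, 1-0-1, 1-10-, 10--1, 101--, 11-0-

NONE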